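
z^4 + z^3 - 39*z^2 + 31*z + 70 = (z - 5)*(z - 2)*(z + 1)*(z + 7)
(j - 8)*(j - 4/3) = j^2 - 28*j/3 + 32/3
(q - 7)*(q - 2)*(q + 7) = q^3 - 2*q^2 - 49*q + 98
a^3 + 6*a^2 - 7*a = a*(a - 1)*(a + 7)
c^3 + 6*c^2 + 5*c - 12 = (c - 1)*(c + 3)*(c + 4)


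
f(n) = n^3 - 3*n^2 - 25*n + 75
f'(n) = 3*n^2 - 6*n - 25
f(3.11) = -1.69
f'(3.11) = -14.64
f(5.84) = 25.86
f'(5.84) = 42.28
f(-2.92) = 97.52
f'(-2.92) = 18.10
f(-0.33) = 82.89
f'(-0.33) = -22.69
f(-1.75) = 104.20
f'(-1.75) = -5.31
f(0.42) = 64.04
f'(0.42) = -26.99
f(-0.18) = 79.40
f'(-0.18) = -23.82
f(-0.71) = 90.88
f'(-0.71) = -19.23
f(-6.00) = -99.00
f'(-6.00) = 119.00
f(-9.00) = -672.00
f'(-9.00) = 272.00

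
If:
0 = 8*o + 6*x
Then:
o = -3*x/4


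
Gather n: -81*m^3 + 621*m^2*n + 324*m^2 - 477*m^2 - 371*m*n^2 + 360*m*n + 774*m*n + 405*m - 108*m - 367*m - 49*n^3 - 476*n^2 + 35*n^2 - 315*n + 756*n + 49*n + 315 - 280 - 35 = -81*m^3 - 153*m^2 - 70*m - 49*n^3 + n^2*(-371*m - 441) + n*(621*m^2 + 1134*m + 490)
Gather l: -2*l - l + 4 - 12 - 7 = -3*l - 15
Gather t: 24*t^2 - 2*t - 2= 24*t^2 - 2*t - 2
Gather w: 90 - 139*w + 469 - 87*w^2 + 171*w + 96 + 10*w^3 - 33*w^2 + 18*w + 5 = 10*w^3 - 120*w^2 + 50*w + 660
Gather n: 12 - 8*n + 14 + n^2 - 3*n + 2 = n^2 - 11*n + 28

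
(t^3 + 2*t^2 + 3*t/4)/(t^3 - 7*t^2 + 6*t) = (t^2 + 2*t + 3/4)/(t^2 - 7*t + 6)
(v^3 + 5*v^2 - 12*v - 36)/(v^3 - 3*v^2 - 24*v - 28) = (v^2 + 3*v - 18)/(v^2 - 5*v - 14)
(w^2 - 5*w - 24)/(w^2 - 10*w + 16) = (w + 3)/(w - 2)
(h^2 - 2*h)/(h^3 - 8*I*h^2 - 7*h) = (2 - h)/(-h^2 + 8*I*h + 7)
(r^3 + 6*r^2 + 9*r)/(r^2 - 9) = r*(r + 3)/(r - 3)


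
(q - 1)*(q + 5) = q^2 + 4*q - 5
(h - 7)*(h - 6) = h^2 - 13*h + 42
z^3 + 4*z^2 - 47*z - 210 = (z - 7)*(z + 5)*(z + 6)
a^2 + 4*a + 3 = (a + 1)*(a + 3)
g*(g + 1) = g^2 + g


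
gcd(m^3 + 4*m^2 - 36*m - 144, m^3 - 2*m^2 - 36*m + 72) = m^2 - 36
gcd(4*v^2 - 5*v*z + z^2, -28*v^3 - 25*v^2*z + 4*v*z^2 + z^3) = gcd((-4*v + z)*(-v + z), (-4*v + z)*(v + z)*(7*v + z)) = -4*v + z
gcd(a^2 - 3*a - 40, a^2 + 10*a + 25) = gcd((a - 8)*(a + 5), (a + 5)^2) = a + 5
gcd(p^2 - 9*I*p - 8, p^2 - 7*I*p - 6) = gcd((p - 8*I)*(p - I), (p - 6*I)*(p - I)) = p - I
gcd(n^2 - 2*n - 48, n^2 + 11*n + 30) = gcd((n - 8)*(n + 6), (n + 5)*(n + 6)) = n + 6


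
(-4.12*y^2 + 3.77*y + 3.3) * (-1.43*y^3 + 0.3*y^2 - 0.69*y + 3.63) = 5.8916*y^5 - 6.6271*y^4 - 0.745199999999999*y^3 - 16.5669*y^2 + 11.4081*y + 11.979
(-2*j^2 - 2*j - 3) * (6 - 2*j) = 4*j^3 - 8*j^2 - 6*j - 18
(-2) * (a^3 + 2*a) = -2*a^3 - 4*a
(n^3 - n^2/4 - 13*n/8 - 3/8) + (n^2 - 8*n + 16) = n^3 + 3*n^2/4 - 77*n/8 + 125/8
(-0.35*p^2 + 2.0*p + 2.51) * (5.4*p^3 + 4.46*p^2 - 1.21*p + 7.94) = -1.89*p^5 + 9.239*p^4 + 22.8975*p^3 + 5.9956*p^2 + 12.8429*p + 19.9294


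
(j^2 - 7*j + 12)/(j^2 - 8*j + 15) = (j - 4)/(j - 5)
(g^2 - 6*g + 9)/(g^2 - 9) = (g - 3)/(g + 3)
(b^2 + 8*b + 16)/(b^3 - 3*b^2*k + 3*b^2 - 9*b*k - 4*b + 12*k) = (b + 4)/(b^2 - 3*b*k - b + 3*k)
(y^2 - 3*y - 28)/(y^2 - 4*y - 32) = (y - 7)/(y - 8)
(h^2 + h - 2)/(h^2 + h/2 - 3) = 2*(h - 1)/(2*h - 3)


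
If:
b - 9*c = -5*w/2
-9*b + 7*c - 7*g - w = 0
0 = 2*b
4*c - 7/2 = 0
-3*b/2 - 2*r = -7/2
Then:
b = 0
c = 7/8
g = 17/40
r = 7/4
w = 63/20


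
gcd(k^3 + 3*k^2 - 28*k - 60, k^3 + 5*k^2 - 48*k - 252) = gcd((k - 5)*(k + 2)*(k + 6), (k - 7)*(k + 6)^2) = k + 6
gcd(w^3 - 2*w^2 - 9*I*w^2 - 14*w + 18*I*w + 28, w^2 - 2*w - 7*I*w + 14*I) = w^2 + w*(-2 - 7*I) + 14*I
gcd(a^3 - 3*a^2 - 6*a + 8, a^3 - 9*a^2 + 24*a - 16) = a^2 - 5*a + 4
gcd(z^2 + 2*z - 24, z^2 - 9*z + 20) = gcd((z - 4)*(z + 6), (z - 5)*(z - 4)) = z - 4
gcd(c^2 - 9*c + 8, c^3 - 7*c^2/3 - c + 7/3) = c - 1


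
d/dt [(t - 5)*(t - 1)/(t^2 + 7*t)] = (13*t^2 - 10*t - 35)/(t^2*(t^2 + 14*t + 49))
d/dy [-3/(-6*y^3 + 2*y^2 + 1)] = 6*y*(2 - 9*y)/(-6*y^3 + 2*y^2 + 1)^2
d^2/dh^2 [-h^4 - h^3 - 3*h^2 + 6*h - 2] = -12*h^2 - 6*h - 6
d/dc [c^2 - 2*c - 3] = 2*c - 2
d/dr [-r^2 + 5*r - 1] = 5 - 2*r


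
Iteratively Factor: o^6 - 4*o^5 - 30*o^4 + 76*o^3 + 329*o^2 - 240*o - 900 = (o + 3)*(o^5 - 7*o^4 - 9*o^3 + 103*o^2 + 20*o - 300) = (o - 5)*(o + 3)*(o^4 - 2*o^3 - 19*o^2 + 8*o + 60) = (o - 5)^2*(o + 3)*(o^3 + 3*o^2 - 4*o - 12) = (o - 5)^2*(o + 3)^2*(o^2 - 4) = (o - 5)^2*(o - 2)*(o + 3)^2*(o + 2)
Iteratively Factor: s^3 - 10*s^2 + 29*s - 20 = (s - 1)*(s^2 - 9*s + 20) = (s - 5)*(s - 1)*(s - 4)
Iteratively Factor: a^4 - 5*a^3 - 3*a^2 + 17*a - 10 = (a - 1)*(a^3 - 4*a^2 - 7*a + 10) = (a - 5)*(a - 1)*(a^2 + a - 2) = (a - 5)*(a - 1)^2*(a + 2)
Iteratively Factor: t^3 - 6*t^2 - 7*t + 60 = (t - 4)*(t^2 - 2*t - 15) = (t - 5)*(t - 4)*(t + 3)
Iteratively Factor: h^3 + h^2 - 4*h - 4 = (h + 2)*(h^2 - h - 2) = (h - 2)*(h + 2)*(h + 1)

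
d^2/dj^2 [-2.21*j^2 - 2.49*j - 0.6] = -4.42000000000000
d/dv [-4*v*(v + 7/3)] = -8*v - 28/3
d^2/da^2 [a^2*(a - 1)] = 6*a - 2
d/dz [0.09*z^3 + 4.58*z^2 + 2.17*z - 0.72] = 0.27*z^2 + 9.16*z + 2.17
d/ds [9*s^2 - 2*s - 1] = 18*s - 2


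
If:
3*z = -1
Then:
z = -1/3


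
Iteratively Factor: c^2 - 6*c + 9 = (c - 3)*(c - 3)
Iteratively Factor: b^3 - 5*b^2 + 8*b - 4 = (b - 2)*(b^2 - 3*b + 2) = (b - 2)*(b - 1)*(b - 2)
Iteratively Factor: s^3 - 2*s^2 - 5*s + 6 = (s - 3)*(s^2 + s - 2) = (s - 3)*(s - 1)*(s + 2)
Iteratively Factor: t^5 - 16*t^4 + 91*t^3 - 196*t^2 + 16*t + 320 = (t - 5)*(t^4 - 11*t^3 + 36*t^2 - 16*t - 64) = (t - 5)*(t + 1)*(t^3 - 12*t^2 + 48*t - 64) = (t - 5)*(t - 4)*(t + 1)*(t^2 - 8*t + 16) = (t - 5)*(t - 4)^2*(t + 1)*(t - 4)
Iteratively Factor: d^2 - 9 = (d + 3)*(d - 3)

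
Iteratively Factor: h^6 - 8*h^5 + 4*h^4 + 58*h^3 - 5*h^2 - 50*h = (h + 2)*(h^5 - 10*h^4 + 24*h^3 + 10*h^2 - 25*h) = (h - 1)*(h + 2)*(h^4 - 9*h^3 + 15*h^2 + 25*h) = (h - 1)*(h + 1)*(h + 2)*(h^3 - 10*h^2 + 25*h) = h*(h - 1)*(h + 1)*(h + 2)*(h^2 - 10*h + 25) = h*(h - 5)*(h - 1)*(h + 1)*(h + 2)*(h - 5)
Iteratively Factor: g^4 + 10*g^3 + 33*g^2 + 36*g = (g + 3)*(g^3 + 7*g^2 + 12*g) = (g + 3)*(g + 4)*(g^2 + 3*g) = g*(g + 3)*(g + 4)*(g + 3)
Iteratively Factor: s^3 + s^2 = (s + 1)*(s^2) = s*(s + 1)*(s)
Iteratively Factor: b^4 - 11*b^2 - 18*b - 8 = (b - 4)*(b^3 + 4*b^2 + 5*b + 2) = (b - 4)*(b + 1)*(b^2 + 3*b + 2) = (b - 4)*(b + 1)*(b + 2)*(b + 1)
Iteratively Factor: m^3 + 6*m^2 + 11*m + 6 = (m + 1)*(m^2 + 5*m + 6) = (m + 1)*(m + 3)*(m + 2)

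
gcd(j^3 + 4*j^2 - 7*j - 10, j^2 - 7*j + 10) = j - 2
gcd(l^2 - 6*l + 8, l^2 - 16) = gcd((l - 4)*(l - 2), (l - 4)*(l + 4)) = l - 4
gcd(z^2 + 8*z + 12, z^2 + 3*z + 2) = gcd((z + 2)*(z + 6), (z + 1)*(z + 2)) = z + 2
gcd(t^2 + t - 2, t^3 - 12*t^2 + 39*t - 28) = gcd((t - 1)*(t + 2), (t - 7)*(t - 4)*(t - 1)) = t - 1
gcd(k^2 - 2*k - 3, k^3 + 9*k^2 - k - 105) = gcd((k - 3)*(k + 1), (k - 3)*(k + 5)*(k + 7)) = k - 3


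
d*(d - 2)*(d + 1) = d^3 - d^2 - 2*d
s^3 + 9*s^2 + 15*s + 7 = (s + 1)^2*(s + 7)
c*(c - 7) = c^2 - 7*c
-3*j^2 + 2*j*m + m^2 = (-j + m)*(3*j + m)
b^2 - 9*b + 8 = (b - 8)*(b - 1)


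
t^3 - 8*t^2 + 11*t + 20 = (t - 5)*(t - 4)*(t + 1)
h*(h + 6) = h^2 + 6*h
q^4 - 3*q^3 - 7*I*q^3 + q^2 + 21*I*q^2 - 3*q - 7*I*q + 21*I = (q - 3)*(q - 7*I)*(q - I)*(q + I)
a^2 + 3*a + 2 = (a + 1)*(a + 2)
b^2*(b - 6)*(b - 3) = b^4 - 9*b^3 + 18*b^2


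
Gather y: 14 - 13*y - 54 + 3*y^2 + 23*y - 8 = 3*y^2 + 10*y - 48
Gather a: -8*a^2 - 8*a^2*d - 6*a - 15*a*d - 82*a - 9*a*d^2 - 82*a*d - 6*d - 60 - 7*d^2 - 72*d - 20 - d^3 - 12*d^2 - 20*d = a^2*(-8*d - 8) + a*(-9*d^2 - 97*d - 88) - d^3 - 19*d^2 - 98*d - 80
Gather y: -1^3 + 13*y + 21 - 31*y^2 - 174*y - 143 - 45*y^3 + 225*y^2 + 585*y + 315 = -45*y^3 + 194*y^2 + 424*y + 192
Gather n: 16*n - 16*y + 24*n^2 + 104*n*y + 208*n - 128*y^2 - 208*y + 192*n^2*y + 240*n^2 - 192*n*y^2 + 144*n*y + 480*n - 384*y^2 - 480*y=n^2*(192*y + 264) + n*(-192*y^2 + 248*y + 704) - 512*y^2 - 704*y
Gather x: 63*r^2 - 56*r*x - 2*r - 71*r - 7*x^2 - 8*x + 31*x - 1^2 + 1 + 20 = 63*r^2 - 73*r - 7*x^2 + x*(23 - 56*r) + 20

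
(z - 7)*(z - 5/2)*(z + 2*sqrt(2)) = z^3 - 19*z^2/2 + 2*sqrt(2)*z^2 - 19*sqrt(2)*z + 35*z/2 + 35*sqrt(2)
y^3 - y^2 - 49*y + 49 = (y - 7)*(y - 1)*(y + 7)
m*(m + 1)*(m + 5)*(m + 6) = m^4 + 12*m^3 + 41*m^2 + 30*m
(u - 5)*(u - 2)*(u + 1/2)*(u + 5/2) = u^4 - 4*u^3 - 39*u^2/4 + 85*u/4 + 25/2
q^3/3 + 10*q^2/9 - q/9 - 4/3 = (q/3 + 1)*(q - 1)*(q + 4/3)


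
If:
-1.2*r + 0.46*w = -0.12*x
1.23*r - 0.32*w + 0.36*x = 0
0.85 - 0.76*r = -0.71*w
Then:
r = -0.68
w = -1.92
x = 0.60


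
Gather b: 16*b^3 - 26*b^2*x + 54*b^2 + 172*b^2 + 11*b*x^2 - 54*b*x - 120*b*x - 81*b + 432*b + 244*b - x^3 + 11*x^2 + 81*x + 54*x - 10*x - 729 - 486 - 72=16*b^3 + b^2*(226 - 26*x) + b*(11*x^2 - 174*x + 595) - x^3 + 11*x^2 + 125*x - 1287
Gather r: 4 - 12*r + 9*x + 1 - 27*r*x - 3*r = r*(-27*x - 15) + 9*x + 5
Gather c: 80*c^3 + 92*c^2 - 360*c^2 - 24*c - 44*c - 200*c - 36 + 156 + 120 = 80*c^3 - 268*c^2 - 268*c + 240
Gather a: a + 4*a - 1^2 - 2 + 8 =5*a + 5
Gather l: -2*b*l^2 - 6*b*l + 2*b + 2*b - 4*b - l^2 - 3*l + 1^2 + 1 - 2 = l^2*(-2*b - 1) + l*(-6*b - 3)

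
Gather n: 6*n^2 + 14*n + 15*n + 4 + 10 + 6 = 6*n^2 + 29*n + 20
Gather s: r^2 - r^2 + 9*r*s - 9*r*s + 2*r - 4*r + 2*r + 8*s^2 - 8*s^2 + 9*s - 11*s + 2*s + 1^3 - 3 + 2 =0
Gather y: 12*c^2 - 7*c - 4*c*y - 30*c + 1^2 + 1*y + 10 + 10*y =12*c^2 - 37*c + y*(11 - 4*c) + 11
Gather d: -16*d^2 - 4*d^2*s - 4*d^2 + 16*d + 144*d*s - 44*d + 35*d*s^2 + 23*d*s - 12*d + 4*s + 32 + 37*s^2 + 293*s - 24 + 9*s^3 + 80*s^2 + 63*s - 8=d^2*(-4*s - 20) + d*(35*s^2 + 167*s - 40) + 9*s^3 + 117*s^2 + 360*s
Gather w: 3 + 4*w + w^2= w^2 + 4*w + 3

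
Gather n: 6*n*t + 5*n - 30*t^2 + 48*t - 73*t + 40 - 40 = n*(6*t + 5) - 30*t^2 - 25*t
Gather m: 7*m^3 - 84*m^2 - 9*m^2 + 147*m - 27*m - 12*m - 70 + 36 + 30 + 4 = 7*m^3 - 93*m^2 + 108*m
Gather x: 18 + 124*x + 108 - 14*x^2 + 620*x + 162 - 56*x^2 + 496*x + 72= -70*x^2 + 1240*x + 360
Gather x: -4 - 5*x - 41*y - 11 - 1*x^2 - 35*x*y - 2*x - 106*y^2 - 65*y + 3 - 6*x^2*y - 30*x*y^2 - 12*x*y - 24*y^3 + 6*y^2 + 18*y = x^2*(-6*y - 1) + x*(-30*y^2 - 47*y - 7) - 24*y^3 - 100*y^2 - 88*y - 12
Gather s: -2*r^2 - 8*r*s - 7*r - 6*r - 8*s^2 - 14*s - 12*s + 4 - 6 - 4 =-2*r^2 - 13*r - 8*s^2 + s*(-8*r - 26) - 6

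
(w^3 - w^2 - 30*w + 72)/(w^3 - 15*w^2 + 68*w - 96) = (w + 6)/(w - 8)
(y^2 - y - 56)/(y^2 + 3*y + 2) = (y^2 - y - 56)/(y^2 + 3*y + 2)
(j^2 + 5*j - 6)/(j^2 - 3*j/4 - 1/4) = 4*(j + 6)/(4*j + 1)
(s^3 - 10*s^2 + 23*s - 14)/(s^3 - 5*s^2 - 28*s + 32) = (s^2 - 9*s + 14)/(s^2 - 4*s - 32)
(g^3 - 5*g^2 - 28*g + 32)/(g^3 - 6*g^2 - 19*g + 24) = (g + 4)/(g + 3)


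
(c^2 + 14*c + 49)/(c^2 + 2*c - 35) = (c + 7)/(c - 5)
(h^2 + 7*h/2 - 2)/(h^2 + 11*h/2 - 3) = (h + 4)/(h + 6)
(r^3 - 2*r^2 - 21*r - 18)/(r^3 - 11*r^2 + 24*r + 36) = (r + 3)/(r - 6)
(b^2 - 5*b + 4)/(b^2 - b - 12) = (b - 1)/(b + 3)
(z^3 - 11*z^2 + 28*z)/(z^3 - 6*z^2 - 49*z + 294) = z*(z - 4)/(z^2 + z - 42)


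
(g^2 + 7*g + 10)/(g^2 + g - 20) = (g + 2)/(g - 4)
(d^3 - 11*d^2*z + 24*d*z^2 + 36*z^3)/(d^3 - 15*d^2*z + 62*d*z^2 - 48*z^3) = (d^2 - 5*d*z - 6*z^2)/(d^2 - 9*d*z + 8*z^2)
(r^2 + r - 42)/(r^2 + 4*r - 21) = (r - 6)/(r - 3)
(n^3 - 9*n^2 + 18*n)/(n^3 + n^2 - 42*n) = (n - 3)/(n + 7)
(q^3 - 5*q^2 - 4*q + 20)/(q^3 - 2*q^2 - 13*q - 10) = (q - 2)/(q + 1)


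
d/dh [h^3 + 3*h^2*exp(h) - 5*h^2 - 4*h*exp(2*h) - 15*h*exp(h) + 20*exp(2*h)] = 3*h^2*exp(h) + 3*h^2 - 8*h*exp(2*h) - 9*h*exp(h) - 10*h + 36*exp(2*h) - 15*exp(h)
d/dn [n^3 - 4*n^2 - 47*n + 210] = 3*n^2 - 8*n - 47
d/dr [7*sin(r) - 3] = 7*cos(r)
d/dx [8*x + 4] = 8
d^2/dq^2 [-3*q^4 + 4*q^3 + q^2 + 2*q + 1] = -36*q^2 + 24*q + 2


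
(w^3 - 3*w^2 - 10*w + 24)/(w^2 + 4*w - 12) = (w^2 - w - 12)/(w + 6)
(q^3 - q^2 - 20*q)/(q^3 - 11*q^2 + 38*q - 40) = q*(q + 4)/(q^2 - 6*q + 8)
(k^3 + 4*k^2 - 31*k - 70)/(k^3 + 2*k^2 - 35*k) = (k + 2)/k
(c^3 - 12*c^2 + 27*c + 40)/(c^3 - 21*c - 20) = (c - 8)/(c + 4)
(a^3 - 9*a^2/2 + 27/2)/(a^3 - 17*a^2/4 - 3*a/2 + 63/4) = 2*(2*a + 3)/(4*a + 7)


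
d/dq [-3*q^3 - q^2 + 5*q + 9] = -9*q^2 - 2*q + 5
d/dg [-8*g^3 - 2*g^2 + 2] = 4*g*(-6*g - 1)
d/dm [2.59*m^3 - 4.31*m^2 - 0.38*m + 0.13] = 7.77*m^2 - 8.62*m - 0.38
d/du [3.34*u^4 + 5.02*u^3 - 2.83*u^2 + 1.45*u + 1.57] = 13.36*u^3 + 15.06*u^2 - 5.66*u + 1.45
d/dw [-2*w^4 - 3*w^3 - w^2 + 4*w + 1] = -8*w^3 - 9*w^2 - 2*w + 4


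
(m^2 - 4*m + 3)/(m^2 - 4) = (m^2 - 4*m + 3)/(m^2 - 4)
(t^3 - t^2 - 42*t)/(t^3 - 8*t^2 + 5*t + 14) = t*(t + 6)/(t^2 - t - 2)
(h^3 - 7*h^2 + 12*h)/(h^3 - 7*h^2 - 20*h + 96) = h*(h - 4)/(h^2 - 4*h - 32)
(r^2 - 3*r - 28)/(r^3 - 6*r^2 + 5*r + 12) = (r^2 - 3*r - 28)/(r^3 - 6*r^2 + 5*r + 12)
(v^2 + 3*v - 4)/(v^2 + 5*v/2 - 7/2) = 2*(v + 4)/(2*v + 7)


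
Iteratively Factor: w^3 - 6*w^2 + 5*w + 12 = (w - 3)*(w^2 - 3*w - 4) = (w - 4)*(w - 3)*(w + 1)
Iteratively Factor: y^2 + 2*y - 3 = (y + 3)*(y - 1)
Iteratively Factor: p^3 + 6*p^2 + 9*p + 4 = (p + 1)*(p^2 + 5*p + 4) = (p + 1)^2*(p + 4)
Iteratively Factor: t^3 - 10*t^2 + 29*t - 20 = (t - 1)*(t^2 - 9*t + 20) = (t - 4)*(t - 1)*(t - 5)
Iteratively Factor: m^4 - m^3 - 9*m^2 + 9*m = (m + 3)*(m^3 - 4*m^2 + 3*m) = m*(m + 3)*(m^2 - 4*m + 3) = m*(m - 1)*(m + 3)*(m - 3)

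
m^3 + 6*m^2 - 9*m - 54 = (m - 3)*(m + 3)*(m + 6)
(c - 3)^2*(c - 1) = c^3 - 7*c^2 + 15*c - 9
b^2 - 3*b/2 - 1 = (b - 2)*(b + 1/2)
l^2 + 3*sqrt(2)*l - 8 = (l - sqrt(2))*(l + 4*sqrt(2))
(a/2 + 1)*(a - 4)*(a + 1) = a^3/2 - a^2/2 - 5*a - 4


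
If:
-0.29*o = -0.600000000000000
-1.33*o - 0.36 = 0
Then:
No Solution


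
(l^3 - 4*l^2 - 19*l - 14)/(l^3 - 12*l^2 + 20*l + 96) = (l^2 - 6*l - 7)/(l^2 - 14*l + 48)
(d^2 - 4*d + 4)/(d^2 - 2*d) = (d - 2)/d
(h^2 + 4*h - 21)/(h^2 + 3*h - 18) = (h + 7)/(h + 6)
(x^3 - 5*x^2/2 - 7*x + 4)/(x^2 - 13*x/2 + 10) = (2*x^2 + 3*x - 2)/(2*x - 5)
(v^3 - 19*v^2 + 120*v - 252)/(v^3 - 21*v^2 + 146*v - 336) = (v - 6)/(v - 8)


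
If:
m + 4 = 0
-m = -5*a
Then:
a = -4/5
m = -4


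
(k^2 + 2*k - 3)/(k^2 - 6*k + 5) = (k + 3)/(k - 5)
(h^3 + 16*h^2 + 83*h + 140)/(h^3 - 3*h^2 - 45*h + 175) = (h^2 + 9*h + 20)/(h^2 - 10*h + 25)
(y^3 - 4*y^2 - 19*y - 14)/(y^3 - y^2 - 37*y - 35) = (y + 2)/(y + 5)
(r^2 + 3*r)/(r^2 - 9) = r/(r - 3)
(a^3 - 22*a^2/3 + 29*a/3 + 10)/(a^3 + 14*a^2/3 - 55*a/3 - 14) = (a - 5)/(a + 7)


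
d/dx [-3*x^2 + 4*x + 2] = 4 - 6*x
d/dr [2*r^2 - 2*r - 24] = 4*r - 2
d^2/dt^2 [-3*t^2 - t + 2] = -6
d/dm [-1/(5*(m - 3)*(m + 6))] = (2*m + 3)/(5*(m - 3)^2*(m + 6)^2)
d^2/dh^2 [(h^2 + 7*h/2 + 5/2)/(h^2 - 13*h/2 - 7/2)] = 16*(10*h^3 + 18*h^2 - 12*h + 47)/(8*h^6 - 156*h^5 + 930*h^4 - 1105*h^3 - 3255*h^2 - 1911*h - 343)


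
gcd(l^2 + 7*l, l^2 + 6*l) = l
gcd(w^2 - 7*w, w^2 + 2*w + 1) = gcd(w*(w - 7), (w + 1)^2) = 1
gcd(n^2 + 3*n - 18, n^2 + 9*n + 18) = n + 6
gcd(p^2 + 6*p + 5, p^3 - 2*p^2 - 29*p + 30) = p + 5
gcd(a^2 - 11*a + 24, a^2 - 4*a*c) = 1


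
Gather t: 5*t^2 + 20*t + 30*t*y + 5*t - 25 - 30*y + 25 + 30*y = 5*t^2 + t*(30*y + 25)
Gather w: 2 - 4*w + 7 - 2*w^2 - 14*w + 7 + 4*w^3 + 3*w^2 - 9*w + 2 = 4*w^3 + w^2 - 27*w + 18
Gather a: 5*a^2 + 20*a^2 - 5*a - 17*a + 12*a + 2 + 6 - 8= 25*a^2 - 10*a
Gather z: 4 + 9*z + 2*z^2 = 2*z^2 + 9*z + 4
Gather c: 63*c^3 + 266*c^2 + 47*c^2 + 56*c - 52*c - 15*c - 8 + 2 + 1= 63*c^3 + 313*c^2 - 11*c - 5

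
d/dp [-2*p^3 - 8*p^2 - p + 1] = -6*p^2 - 16*p - 1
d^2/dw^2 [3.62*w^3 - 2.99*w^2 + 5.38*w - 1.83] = 21.72*w - 5.98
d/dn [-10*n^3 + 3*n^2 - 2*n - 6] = -30*n^2 + 6*n - 2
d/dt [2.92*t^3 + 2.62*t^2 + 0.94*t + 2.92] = 8.76*t^2 + 5.24*t + 0.94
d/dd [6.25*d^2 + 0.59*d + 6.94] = 12.5*d + 0.59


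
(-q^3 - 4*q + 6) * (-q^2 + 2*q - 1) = q^5 - 2*q^4 + 5*q^3 - 14*q^2 + 16*q - 6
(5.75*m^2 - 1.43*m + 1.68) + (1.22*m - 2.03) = 5.75*m^2 - 0.21*m - 0.35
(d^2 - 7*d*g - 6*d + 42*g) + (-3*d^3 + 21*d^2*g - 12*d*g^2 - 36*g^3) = -3*d^3 + 21*d^2*g + d^2 - 12*d*g^2 - 7*d*g - 6*d - 36*g^3 + 42*g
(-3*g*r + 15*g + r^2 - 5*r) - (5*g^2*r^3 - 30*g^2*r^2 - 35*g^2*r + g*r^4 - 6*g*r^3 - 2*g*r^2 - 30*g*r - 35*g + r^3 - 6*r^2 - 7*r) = -5*g^2*r^3 + 30*g^2*r^2 + 35*g^2*r - g*r^4 + 6*g*r^3 + 2*g*r^2 + 27*g*r + 50*g - r^3 + 7*r^2 + 2*r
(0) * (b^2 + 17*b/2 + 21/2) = 0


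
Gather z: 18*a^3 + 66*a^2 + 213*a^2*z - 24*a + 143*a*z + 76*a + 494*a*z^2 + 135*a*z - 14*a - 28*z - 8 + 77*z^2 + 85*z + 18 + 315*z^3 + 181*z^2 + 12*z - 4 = 18*a^3 + 66*a^2 + 38*a + 315*z^3 + z^2*(494*a + 258) + z*(213*a^2 + 278*a + 69) + 6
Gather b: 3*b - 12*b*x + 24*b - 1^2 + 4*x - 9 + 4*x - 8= b*(27 - 12*x) + 8*x - 18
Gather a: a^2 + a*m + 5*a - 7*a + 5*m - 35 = a^2 + a*(m - 2) + 5*m - 35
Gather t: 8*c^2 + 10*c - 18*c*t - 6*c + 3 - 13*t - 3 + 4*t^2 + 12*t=8*c^2 + 4*c + 4*t^2 + t*(-18*c - 1)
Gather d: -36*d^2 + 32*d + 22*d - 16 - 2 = -36*d^2 + 54*d - 18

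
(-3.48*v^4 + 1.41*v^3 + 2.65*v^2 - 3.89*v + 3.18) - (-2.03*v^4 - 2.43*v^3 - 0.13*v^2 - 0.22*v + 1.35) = -1.45*v^4 + 3.84*v^3 + 2.78*v^2 - 3.67*v + 1.83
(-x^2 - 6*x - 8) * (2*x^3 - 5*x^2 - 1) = -2*x^5 - 7*x^4 + 14*x^3 + 41*x^2 + 6*x + 8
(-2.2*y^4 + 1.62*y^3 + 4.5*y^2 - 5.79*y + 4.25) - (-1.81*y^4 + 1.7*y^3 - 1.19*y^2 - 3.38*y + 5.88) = -0.39*y^4 - 0.0799999999999998*y^3 + 5.69*y^2 - 2.41*y - 1.63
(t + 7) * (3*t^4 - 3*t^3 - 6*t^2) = 3*t^5 + 18*t^4 - 27*t^3 - 42*t^2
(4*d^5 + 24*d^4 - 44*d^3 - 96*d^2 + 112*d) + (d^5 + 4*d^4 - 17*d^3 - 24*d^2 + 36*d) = 5*d^5 + 28*d^4 - 61*d^3 - 120*d^2 + 148*d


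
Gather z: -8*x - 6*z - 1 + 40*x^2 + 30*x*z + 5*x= 40*x^2 - 3*x + z*(30*x - 6) - 1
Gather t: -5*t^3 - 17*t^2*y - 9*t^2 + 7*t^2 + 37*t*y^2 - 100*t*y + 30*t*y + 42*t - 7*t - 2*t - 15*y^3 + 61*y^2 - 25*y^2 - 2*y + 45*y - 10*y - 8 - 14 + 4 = -5*t^3 + t^2*(-17*y - 2) + t*(37*y^2 - 70*y + 33) - 15*y^3 + 36*y^2 + 33*y - 18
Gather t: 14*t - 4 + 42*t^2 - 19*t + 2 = 42*t^2 - 5*t - 2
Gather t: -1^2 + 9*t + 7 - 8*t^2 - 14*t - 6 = -8*t^2 - 5*t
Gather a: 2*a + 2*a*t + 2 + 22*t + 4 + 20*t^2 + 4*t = a*(2*t + 2) + 20*t^2 + 26*t + 6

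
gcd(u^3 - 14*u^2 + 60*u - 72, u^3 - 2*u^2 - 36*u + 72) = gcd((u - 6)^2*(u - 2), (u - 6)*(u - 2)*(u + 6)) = u^2 - 8*u + 12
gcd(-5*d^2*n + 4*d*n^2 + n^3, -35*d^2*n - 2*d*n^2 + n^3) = 5*d*n + n^2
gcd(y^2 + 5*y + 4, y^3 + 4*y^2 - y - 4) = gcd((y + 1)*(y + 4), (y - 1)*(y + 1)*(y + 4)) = y^2 + 5*y + 4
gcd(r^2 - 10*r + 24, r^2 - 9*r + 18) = r - 6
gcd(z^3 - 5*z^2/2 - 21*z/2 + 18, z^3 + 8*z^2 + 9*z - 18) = z + 3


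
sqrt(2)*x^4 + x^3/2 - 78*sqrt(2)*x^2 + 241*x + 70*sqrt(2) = (x - 5*sqrt(2))*(x - 2*sqrt(2))*(x + 7*sqrt(2))*(sqrt(2)*x + 1/2)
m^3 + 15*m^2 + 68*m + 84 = (m + 2)*(m + 6)*(m + 7)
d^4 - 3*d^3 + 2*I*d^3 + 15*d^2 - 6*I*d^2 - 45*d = d*(d - 3)*(d - 3*I)*(d + 5*I)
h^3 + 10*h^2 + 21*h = h*(h + 3)*(h + 7)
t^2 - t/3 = t*(t - 1/3)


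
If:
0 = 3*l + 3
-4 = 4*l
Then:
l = -1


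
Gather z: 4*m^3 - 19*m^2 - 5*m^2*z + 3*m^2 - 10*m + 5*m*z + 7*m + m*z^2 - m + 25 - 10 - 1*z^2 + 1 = 4*m^3 - 16*m^2 - 4*m + z^2*(m - 1) + z*(-5*m^2 + 5*m) + 16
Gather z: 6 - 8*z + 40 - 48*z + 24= 70 - 56*z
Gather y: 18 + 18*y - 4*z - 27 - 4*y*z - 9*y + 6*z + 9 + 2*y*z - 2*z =y*(9 - 2*z)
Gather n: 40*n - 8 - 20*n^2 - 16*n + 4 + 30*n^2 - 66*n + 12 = 10*n^2 - 42*n + 8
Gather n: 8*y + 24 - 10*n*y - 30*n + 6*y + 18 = n*(-10*y - 30) + 14*y + 42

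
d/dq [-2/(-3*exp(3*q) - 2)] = -18*exp(3*q)/(3*exp(3*q) + 2)^2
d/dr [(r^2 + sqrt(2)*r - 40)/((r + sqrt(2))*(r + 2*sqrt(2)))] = 2*(sqrt(2)*r^2 + 44*r + 62*sqrt(2))/(r^4 + 6*sqrt(2)*r^3 + 26*r^2 + 24*sqrt(2)*r + 16)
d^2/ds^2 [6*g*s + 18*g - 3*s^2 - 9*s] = -6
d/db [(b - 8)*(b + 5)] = 2*b - 3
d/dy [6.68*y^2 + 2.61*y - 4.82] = 13.36*y + 2.61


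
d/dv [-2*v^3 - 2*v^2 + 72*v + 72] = -6*v^2 - 4*v + 72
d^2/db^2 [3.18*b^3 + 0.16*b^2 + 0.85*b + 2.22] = 19.08*b + 0.32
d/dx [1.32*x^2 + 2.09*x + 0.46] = 2.64*x + 2.09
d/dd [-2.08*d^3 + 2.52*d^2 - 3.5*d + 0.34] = -6.24*d^2 + 5.04*d - 3.5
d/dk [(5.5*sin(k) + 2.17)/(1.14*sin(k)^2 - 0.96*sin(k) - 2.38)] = (-4.9476*sin(k) + 3.135*cos(2*k) - 14.1418)*cos(k)/(-1.14*sin(k)^2 + 0.96*sin(k) + 2.38)^2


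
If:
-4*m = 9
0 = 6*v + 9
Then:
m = -9/4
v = -3/2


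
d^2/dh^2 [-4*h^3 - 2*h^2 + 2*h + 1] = -24*h - 4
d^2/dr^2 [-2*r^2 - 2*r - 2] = -4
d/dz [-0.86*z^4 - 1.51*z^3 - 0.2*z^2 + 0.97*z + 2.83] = -3.44*z^3 - 4.53*z^2 - 0.4*z + 0.97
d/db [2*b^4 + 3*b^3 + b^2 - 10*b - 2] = 8*b^3 + 9*b^2 + 2*b - 10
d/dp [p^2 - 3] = 2*p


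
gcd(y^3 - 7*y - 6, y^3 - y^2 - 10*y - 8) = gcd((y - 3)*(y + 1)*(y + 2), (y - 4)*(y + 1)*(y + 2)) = y^2 + 3*y + 2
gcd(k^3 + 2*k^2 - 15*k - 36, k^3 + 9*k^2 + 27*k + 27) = k^2 + 6*k + 9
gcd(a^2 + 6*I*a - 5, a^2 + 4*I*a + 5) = a + 5*I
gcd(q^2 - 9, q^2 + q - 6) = q + 3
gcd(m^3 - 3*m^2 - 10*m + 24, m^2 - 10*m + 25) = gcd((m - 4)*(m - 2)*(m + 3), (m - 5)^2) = 1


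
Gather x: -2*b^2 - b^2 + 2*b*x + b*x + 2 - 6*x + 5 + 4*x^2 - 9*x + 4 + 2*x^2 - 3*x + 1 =-3*b^2 + 6*x^2 + x*(3*b - 18) + 12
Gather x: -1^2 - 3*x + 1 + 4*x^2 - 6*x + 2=4*x^2 - 9*x + 2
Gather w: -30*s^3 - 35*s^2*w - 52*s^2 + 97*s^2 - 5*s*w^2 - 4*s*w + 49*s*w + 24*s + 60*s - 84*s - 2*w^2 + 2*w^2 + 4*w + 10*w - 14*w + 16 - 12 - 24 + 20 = -30*s^3 + 45*s^2 - 5*s*w^2 + w*(-35*s^2 + 45*s)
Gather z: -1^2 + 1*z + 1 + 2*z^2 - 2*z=2*z^2 - z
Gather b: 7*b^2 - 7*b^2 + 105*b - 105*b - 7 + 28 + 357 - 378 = 0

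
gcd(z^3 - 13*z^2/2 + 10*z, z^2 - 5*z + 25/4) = z - 5/2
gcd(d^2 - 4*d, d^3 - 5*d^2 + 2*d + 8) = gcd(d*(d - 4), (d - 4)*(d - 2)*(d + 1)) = d - 4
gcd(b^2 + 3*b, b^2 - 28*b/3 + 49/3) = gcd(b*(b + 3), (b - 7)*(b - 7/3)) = 1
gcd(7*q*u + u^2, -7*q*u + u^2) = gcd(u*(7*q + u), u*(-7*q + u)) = u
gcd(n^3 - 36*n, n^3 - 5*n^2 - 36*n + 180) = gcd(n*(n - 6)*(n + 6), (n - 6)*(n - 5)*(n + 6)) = n^2 - 36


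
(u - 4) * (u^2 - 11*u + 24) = u^3 - 15*u^2 + 68*u - 96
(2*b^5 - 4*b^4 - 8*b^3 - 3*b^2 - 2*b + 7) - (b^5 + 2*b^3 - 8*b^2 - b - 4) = b^5 - 4*b^4 - 10*b^3 + 5*b^2 - b + 11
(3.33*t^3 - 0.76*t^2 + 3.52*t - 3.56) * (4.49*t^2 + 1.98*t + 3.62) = 14.9517*t^5 + 3.181*t^4 + 26.3546*t^3 - 11.766*t^2 + 5.6936*t - 12.8872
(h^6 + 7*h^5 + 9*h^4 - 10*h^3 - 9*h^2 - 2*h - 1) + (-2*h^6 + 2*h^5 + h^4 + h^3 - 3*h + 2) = -h^6 + 9*h^5 + 10*h^4 - 9*h^3 - 9*h^2 - 5*h + 1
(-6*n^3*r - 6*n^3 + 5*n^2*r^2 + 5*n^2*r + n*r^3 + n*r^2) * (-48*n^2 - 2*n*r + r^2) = 288*n^5*r + 288*n^5 - 228*n^4*r^2 - 228*n^4*r - 64*n^3*r^3 - 64*n^3*r^2 + 3*n^2*r^4 + 3*n^2*r^3 + n*r^5 + n*r^4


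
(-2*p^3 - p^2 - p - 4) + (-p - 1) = -2*p^3 - p^2 - 2*p - 5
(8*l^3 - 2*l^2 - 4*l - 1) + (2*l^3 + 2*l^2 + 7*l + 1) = 10*l^3 + 3*l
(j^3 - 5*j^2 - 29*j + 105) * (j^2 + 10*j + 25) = j^5 + 5*j^4 - 54*j^3 - 310*j^2 + 325*j + 2625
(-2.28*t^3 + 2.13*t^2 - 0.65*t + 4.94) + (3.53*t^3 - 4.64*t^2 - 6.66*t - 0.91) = 1.25*t^3 - 2.51*t^2 - 7.31*t + 4.03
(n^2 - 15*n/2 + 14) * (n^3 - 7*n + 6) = n^5 - 15*n^4/2 + 7*n^3 + 117*n^2/2 - 143*n + 84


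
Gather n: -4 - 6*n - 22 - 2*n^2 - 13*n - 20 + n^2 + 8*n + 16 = -n^2 - 11*n - 30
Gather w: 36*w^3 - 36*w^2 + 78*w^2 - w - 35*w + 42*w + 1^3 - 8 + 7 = 36*w^3 + 42*w^2 + 6*w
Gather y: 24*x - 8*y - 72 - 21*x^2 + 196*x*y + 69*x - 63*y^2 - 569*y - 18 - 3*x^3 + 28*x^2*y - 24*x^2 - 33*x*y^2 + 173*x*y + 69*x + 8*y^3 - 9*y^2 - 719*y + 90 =-3*x^3 - 45*x^2 + 162*x + 8*y^3 + y^2*(-33*x - 72) + y*(28*x^2 + 369*x - 1296)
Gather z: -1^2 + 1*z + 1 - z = 0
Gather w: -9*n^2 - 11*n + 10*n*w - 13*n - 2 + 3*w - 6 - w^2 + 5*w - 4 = -9*n^2 - 24*n - w^2 + w*(10*n + 8) - 12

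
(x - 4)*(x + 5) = x^2 + x - 20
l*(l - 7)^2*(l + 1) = l^4 - 13*l^3 + 35*l^2 + 49*l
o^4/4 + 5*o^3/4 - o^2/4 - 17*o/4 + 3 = (o/4 + 1)*(o - 1)^2*(o + 3)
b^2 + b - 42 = (b - 6)*(b + 7)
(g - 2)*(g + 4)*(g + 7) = g^3 + 9*g^2 + 6*g - 56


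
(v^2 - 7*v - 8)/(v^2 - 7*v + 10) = (v^2 - 7*v - 8)/(v^2 - 7*v + 10)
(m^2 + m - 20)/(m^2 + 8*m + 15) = (m - 4)/(m + 3)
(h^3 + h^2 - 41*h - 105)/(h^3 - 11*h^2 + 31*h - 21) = (h^2 + 8*h + 15)/(h^2 - 4*h + 3)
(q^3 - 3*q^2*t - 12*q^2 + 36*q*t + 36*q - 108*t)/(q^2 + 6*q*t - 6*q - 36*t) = (q^2 - 3*q*t - 6*q + 18*t)/(q + 6*t)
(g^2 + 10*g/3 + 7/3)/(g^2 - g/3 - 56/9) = 3*(g + 1)/(3*g - 8)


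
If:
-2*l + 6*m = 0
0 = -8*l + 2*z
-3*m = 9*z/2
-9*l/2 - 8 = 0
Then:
No Solution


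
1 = 1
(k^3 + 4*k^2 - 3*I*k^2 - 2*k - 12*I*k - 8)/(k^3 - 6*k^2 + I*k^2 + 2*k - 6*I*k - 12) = (k^2 + 2*k*(2 - I) - 8*I)/(k^2 + 2*k*(-3 + I) - 12*I)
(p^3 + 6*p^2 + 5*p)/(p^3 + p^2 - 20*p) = (p + 1)/(p - 4)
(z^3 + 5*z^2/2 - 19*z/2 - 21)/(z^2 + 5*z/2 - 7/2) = (z^2 - z - 6)/(z - 1)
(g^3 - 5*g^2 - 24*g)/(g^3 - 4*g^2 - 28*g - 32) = g*(g + 3)/(g^2 + 4*g + 4)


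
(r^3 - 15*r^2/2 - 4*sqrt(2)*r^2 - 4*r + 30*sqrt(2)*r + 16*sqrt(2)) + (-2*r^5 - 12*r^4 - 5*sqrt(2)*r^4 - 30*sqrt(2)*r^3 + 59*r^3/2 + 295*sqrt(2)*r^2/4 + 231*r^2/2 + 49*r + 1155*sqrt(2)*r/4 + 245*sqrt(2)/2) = -2*r^5 - 12*r^4 - 5*sqrt(2)*r^4 - 30*sqrt(2)*r^3 + 61*r^3/2 + 279*sqrt(2)*r^2/4 + 108*r^2 + 45*r + 1275*sqrt(2)*r/4 + 277*sqrt(2)/2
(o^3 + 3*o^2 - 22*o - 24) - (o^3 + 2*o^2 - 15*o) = o^2 - 7*o - 24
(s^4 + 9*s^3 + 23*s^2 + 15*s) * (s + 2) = s^5 + 11*s^4 + 41*s^3 + 61*s^2 + 30*s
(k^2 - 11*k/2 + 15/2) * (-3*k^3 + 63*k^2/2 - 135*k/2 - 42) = -3*k^5 + 48*k^4 - 1053*k^3/4 + 1131*k^2/2 - 1101*k/4 - 315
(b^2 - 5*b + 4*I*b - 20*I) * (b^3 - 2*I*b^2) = b^5 - 5*b^4 + 2*I*b^4 + 8*b^3 - 10*I*b^3 - 40*b^2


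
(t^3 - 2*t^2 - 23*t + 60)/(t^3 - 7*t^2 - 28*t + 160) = (t - 3)/(t - 8)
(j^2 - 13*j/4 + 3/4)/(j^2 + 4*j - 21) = (j - 1/4)/(j + 7)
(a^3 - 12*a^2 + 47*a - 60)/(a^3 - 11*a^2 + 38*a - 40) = (a - 3)/(a - 2)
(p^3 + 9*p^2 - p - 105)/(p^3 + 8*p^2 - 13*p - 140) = (p - 3)/(p - 4)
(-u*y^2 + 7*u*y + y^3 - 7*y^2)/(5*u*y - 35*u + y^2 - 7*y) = y*(-u + y)/(5*u + y)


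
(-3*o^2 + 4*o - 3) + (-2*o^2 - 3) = -5*o^2 + 4*o - 6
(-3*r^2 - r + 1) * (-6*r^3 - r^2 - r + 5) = 18*r^5 + 9*r^4 - 2*r^3 - 15*r^2 - 6*r + 5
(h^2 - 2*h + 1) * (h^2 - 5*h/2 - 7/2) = h^4 - 9*h^3/2 + 5*h^2/2 + 9*h/2 - 7/2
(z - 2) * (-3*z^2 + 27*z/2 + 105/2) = -3*z^3 + 39*z^2/2 + 51*z/2 - 105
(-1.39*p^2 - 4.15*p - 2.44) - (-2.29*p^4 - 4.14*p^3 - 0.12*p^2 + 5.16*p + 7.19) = 2.29*p^4 + 4.14*p^3 - 1.27*p^2 - 9.31*p - 9.63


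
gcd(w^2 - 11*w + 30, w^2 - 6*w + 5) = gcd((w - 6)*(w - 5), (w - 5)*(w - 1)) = w - 5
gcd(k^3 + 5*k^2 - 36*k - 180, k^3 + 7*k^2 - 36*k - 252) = k^2 - 36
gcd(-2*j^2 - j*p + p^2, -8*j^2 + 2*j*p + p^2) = -2*j + p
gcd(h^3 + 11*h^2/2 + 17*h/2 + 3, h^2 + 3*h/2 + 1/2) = h + 1/2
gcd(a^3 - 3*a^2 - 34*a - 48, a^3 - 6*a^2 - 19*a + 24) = a^2 - 5*a - 24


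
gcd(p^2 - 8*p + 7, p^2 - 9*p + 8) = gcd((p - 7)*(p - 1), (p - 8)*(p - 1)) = p - 1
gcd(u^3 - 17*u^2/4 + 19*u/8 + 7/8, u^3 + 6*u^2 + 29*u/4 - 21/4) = 1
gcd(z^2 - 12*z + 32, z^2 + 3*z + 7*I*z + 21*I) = 1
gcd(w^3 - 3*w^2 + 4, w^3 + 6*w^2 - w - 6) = w + 1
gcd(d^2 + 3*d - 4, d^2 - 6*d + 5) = d - 1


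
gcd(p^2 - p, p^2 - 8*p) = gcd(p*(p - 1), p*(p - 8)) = p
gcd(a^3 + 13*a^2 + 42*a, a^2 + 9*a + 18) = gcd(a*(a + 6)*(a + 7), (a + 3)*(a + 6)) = a + 6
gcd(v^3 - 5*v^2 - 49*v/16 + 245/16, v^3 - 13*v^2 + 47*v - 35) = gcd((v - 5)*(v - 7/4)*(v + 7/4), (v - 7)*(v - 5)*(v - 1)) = v - 5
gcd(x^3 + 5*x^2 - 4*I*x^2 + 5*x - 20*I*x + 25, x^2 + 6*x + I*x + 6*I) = x + I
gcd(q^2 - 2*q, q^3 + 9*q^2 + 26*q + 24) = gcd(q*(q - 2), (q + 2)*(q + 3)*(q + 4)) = 1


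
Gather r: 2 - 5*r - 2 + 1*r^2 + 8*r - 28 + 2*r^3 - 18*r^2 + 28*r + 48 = 2*r^3 - 17*r^2 + 31*r + 20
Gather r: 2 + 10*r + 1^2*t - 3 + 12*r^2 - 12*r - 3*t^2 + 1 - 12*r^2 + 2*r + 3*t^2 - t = 0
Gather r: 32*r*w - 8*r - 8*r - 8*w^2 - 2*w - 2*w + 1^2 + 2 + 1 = r*(32*w - 16) - 8*w^2 - 4*w + 4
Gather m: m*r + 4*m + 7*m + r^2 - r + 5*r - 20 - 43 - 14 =m*(r + 11) + r^2 + 4*r - 77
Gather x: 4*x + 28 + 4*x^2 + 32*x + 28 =4*x^2 + 36*x + 56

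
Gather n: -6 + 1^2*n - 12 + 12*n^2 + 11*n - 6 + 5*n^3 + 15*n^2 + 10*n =5*n^3 + 27*n^2 + 22*n - 24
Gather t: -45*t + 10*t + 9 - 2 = 7 - 35*t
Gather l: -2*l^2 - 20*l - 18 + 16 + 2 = -2*l^2 - 20*l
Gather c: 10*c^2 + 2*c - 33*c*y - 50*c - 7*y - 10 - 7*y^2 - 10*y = 10*c^2 + c*(-33*y - 48) - 7*y^2 - 17*y - 10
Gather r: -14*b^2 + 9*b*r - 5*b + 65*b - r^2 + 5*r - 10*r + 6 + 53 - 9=-14*b^2 + 60*b - r^2 + r*(9*b - 5) + 50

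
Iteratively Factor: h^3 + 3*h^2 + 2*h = (h + 2)*(h^2 + h) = (h + 1)*(h + 2)*(h)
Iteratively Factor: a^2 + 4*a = (a)*(a + 4)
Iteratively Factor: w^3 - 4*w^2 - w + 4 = (w - 1)*(w^2 - 3*w - 4) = (w - 4)*(w - 1)*(w + 1)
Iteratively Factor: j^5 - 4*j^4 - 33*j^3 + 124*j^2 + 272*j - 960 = (j - 3)*(j^4 - j^3 - 36*j^2 + 16*j + 320) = (j - 3)*(j + 4)*(j^3 - 5*j^2 - 16*j + 80) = (j - 4)*(j - 3)*(j + 4)*(j^2 - j - 20) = (j - 4)*(j - 3)*(j + 4)^2*(j - 5)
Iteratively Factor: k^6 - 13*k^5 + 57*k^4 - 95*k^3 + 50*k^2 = (k)*(k^5 - 13*k^4 + 57*k^3 - 95*k^2 + 50*k) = k^2*(k^4 - 13*k^3 + 57*k^2 - 95*k + 50) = k^2*(k - 1)*(k^3 - 12*k^2 + 45*k - 50) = k^2*(k - 2)*(k - 1)*(k^2 - 10*k + 25) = k^2*(k - 5)*(k - 2)*(k - 1)*(k - 5)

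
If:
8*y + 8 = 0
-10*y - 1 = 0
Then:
No Solution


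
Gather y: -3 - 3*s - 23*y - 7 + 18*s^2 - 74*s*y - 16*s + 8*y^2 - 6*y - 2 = 18*s^2 - 19*s + 8*y^2 + y*(-74*s - 29) - 12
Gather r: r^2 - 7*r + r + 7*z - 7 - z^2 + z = r^2 - 6*r - z^2 + 8*z - 7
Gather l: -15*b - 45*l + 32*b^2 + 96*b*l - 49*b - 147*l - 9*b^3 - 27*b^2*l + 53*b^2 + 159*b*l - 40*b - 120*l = -9*b^3 + 85*b^2 - 104*b + l*(-27*b^2 + 255*b - 312)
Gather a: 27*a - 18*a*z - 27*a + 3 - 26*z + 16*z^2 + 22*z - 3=-18*a*z + 16*z^2 - 4*z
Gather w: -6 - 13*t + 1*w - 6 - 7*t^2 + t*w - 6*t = -7*t^2 - 19*t + w*(t + 1) - 12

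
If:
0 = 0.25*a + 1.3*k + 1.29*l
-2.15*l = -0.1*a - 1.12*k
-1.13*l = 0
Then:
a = 0.00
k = 0.00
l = 0.00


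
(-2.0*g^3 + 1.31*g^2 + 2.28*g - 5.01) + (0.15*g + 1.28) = -2.0*g^3 + 1.31*g^2 + 2.43*g - 3.73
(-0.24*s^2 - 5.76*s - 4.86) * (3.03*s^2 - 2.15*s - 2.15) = -0.7272*s^4 - 16.9368*s^3 - 1.8258*s^2 + 22.833*s + 10.449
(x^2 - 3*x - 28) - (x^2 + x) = -4*x - 28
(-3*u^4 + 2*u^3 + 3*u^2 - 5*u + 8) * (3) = -9*u^4 + 6*u^3 + 9*u^2 - 15*u + 24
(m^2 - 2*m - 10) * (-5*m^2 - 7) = -5*m^4 + 10*m^3 + 43*m^2 + 14*m + 70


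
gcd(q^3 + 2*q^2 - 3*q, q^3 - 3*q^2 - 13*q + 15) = q^2 + 2*q - 3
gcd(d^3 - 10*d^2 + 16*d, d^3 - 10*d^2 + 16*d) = d^3 - 10*d^2 + 16*d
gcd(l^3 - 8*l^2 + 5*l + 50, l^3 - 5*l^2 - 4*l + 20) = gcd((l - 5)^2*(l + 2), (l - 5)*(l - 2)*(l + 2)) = l^2 - 3*l - 10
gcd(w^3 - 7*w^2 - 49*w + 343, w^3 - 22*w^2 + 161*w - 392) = w^2 - 14*w + 49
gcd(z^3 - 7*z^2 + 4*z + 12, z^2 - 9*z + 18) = z - 6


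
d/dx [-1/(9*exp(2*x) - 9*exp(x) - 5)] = (18*exp(x) - 9)*exp(x)/(-9*exp(2*x) + 9*exp(x) + 5)^2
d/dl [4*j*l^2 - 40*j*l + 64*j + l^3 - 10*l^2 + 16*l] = 8*j*l - 40*j + 3*l^2 - 20*l + 16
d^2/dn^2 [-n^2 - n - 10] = -2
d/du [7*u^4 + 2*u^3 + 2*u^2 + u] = 28*u^3 + 6*u^2 + 4*u + 1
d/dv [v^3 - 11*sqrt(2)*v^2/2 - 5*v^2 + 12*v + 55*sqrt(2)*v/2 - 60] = 3*v^2 - 11*sqrt(2)*v - 10*v + 12 + 55*sqrt(2)/2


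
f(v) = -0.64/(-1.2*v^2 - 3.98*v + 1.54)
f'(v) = -0.64*(2.4*v + 3.98)/(-1.2*v^2 - 3.98*v + 1.54)^2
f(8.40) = 0.01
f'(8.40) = -0.00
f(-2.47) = -0.16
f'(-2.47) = 0.08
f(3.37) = 0.03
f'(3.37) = -0.01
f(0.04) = -0.46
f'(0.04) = -1.37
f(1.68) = 0.08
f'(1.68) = -0.07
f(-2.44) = -0.16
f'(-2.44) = 0.07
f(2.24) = 0.05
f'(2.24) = -0.03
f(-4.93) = 0.08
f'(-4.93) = 0.08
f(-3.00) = -0.24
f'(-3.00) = 0.29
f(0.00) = -0.42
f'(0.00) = -1.07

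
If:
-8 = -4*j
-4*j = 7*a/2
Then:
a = -16/7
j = 2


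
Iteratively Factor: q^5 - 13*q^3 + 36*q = (q)*(q^4 - 13*q^2 + 36) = q*(q + 2)*(q^3 - 2*q^2 - 9*q + 18) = q*(q - 2)*(q + 2)*(q^2 - 9) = q*(q - 2)*(q + 2)*(q + 3)*(q - 3)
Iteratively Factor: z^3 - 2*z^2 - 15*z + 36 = (z - 3)*(z^2 + z - 12) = (z - 3)^2*(z + 4)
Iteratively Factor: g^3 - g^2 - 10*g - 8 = (g - 4)*(g^2 + 3*g + 2) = (g - 4)*(g + 1)*(g + 2)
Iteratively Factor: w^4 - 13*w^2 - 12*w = (w - 4)*(w^3 + 4*w^2 + 3*w) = w*(w - 4)*(w^2 + 4*w + 3) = w*(w - 4)*(w + 3)*(w + 1)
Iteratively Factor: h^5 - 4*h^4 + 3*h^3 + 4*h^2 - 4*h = (h - 1)*(h^4 - 3*h^3 + 4*h) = (h - 2)*(h - 1)*(h^3 - h^2 - 2*h) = (h - 2)^2*(h - 1)*(h^2 + h) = (h - 2)^2*(h - 1)*(h + 1)*(h)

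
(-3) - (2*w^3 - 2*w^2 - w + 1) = -2*w^3 + 2*w^2 + w - 4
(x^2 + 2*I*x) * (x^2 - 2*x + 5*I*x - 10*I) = x^4 - 2*x^3 + 7*I*x^3 - 10*x^2 - 14*I*x^2 + 20*x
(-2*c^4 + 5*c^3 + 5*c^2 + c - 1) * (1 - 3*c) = 6*c^5 - 17*c^4 - 10*c^3 + 2*c^2 + 4*c - 1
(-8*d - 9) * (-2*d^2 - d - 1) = 16*d^3 + 26*d^2 + 17*d + 9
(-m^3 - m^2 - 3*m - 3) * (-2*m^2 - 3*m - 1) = 2*m^5 + 5*m^4 + 10*m^3 + 16*m^2 + 12*m + 3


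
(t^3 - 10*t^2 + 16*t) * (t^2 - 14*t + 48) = t^5 - 24*t^4 + 204*t^3 - 704*t^2 + 768*t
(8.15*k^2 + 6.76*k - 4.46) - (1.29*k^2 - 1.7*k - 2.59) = 6.86*k^2 + 8.46*k - 1.87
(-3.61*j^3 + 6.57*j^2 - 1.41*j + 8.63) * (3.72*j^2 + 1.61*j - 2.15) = -13.4292*j^5 + 18.6283*j^4 + 13.094*j^3 + 15.708*j^2 + 16.9258*j - 18.5545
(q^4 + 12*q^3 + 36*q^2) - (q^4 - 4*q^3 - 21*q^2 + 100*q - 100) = 16*q^3 + 57*q^2 - 100*q + 100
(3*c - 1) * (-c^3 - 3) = -3*c^4 + c^3 - 9*c + 3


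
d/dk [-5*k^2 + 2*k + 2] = 2 - 10*k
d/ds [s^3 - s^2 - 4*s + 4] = 3*s^2 - 2*s - 4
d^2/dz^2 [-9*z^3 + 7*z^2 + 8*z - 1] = 14 - 54*z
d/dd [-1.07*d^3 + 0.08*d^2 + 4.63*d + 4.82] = -3.21*d^2 + 0.16*d + 4.63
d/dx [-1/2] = 0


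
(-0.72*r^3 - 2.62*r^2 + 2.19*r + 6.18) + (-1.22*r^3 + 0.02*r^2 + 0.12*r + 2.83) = -1.94*r^3 - 2.6*r^2 + 2.31*r + 9.01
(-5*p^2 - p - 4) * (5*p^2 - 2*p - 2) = -25*p^4 + 5*p^3 - 8*p^2 + 10*p + 8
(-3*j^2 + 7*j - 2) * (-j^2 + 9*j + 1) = 3*j^4 - 34*j^3 + 62*j^2 - 11*j - 2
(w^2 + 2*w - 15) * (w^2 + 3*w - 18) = w^4 + 5*w^3 - 27*w^2 - 81*w + 270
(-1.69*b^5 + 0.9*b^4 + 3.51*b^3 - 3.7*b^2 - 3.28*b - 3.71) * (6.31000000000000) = -10.6639*b^5 + 5.679*b^4 + 22.1481*b^3 - 23.347*b^2 - 20.6968*b - 23.4101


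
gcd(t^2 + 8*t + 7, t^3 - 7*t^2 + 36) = 1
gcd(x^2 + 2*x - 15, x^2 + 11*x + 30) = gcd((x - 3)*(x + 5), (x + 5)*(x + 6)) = x + 5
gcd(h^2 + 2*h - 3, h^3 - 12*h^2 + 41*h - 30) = h - 1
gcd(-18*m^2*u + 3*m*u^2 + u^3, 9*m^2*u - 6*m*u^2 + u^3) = -3*m*u + u^2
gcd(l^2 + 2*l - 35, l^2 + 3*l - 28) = l + 7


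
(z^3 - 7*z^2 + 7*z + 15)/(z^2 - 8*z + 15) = z + 1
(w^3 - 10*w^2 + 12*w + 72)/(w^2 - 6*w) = w - 4 - 12/w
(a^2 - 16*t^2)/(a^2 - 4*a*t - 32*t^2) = (-a + 4*t)/(-a + 8*t)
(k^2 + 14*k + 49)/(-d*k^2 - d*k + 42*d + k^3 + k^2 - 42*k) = (-k - 7)/(d*k - 6*d - k^2 + 6*k)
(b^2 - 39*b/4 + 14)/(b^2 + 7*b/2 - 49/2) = (4*b^2 - 39*b + 56)/(2*(2*b^2 + 7*b - 49))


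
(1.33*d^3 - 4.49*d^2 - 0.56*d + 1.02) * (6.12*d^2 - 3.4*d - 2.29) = 8.1396*d^5 - 32.0008*d^4 + 8.7931*d^3 + 18.4285*d^2 - 2.1856*d - 2.3358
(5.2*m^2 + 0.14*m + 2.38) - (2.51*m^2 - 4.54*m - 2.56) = 2.69*m^2 + 4.68*m + 4.94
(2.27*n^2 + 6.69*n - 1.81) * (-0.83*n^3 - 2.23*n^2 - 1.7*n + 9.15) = -1.8841*n^5 - 10.6148*n^4 - 17.2754*n^3 + 13.4338*n^2 + 64.2905*n - 16.5615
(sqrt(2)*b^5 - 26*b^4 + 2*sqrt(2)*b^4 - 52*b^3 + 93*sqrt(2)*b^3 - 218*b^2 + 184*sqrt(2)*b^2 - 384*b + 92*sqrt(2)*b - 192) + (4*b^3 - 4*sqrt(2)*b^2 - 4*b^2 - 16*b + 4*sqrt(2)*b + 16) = sqrt(2)*b^5 - 26*b^4 + 2*sqrt(2)*b^4 - 48*b^3 + 93*sqrt(2)*b^3 - 222*b^2 + 180*sqrt(2)*b^2 - 400*b + 96*sqrt(2)*b - 176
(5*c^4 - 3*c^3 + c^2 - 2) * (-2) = -10*c^4 + 6*c^3 - 2*c^2 + 4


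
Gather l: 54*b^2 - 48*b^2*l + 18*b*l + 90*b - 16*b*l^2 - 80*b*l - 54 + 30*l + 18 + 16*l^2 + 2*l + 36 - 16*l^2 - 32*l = 54*b^2 - 16*b*l^2 + 90*b + l*(-48*b^2 - 62*b)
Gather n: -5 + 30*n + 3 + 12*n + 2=42*n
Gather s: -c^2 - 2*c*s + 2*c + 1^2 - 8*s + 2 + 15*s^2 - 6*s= -c^2 + 2*c + 15*s^2 + s*(-2*c - 14) + 3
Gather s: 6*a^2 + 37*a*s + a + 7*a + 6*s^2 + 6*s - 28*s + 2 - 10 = 6*a^2 + 8*a + 6*s^2 + s*(37*a - 22) - 8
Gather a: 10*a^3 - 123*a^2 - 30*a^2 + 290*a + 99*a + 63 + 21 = 10*a^3 - 153*a^2 + 389*a + 84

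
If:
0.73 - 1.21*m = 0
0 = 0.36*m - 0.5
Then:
No Solution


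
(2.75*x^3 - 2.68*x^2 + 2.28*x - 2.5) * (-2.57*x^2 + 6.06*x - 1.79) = -7.0675*x^5 + 23.5526*x^4 - 27.0229*x^3 + 25.039*x^2 - 19.2312*x + 4.475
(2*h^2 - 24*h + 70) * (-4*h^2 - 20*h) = -8*h^4 + 56*h^3 + 200*h^2 - 1400*h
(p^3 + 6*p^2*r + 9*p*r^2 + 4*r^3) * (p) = p^4 + 6*p^3*r + 9*p^2*r^2 + 4*p*r^3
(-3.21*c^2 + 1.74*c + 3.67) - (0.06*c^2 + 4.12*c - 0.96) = -3.27*c^2 - 2.38*c + 4.63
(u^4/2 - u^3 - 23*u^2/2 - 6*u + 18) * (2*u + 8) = u^5 + 2*u^4 - 31*u^3 - 104*u^2 - 12*u + 144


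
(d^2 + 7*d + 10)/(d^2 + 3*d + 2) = (d + 5)/(d + 1)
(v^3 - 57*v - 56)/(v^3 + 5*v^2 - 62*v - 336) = (v + 1)/(v + 6)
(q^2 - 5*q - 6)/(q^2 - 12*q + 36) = (q + 1)/(q - 6)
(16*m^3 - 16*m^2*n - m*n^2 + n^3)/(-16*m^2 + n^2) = -m + n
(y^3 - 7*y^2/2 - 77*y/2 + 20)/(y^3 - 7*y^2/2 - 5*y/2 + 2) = (y^2 - 3*y - 40)/(y^2 - 3*y - 4)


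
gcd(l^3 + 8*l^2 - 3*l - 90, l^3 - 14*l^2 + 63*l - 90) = l - 3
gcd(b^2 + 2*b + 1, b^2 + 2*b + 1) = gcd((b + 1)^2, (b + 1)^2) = b^2 + 2*b + 1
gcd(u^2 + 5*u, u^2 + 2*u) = u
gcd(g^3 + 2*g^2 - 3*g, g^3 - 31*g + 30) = g - 1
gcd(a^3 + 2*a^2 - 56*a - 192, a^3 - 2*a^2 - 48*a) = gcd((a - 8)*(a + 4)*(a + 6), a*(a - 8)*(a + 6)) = a^2 - 2*a - 48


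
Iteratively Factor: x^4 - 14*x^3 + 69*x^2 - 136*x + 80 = (x - 1)*(x^3 - 13*x^2 + 56*x - 80) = (x - 4)*(x - 1)*(x^2 - 9*x + 20) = (x - 5)*(x - 4)*(x - 1)*(x - 4)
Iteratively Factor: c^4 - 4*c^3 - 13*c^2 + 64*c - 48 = (c - 4)*(c^3 - 13*c + 12) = (c - 4)*(c - 3)*(c^2 + 3*c - 4) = (c - 4)*(c - 3)*(c - 1)*(c + 4)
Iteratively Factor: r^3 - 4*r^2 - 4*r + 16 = (r - 4)*(r^2 - 4) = (r - 4)*(r + 2)*(r - 2)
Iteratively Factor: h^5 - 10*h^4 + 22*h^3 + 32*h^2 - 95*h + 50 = (h - 1)*(h^4 - 9*h^3 + 13*h^2 + 45*h - 50) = (h - 1)*(h + 2)*(h^3 - 11*h^2 + 35*h - 25) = (h - 5)*(h - 1)*(h + 2)*(h^2 - 6*h + 5) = (h - 5)*(h - 1)^2*(h + 2)*(h - 5)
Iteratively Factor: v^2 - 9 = (v - 3)*(v + 3)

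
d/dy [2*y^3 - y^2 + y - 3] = 6*y^2 - 2*y + 1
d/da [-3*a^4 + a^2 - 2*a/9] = -12*a^3 + 2*a - 2/9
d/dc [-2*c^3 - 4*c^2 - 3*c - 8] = -6*c^2 - 8*c - 3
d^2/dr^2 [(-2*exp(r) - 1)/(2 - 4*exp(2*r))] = (4*exp(4*r) + 8*exp(3*r) + 12*exp(2*r) + 4*exp(r) + 1)*exp(r)/(8*exp(6*r) - 12*exp(4*r) + 6*exp(2*r) - 1)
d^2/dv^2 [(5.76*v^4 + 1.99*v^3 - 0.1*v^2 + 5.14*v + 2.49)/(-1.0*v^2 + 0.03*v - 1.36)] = (-11.52*v^6 + 1.0368*v^5 - 47.0327040000001*v^4 - 1.104654*v^3 - 143.1132*v^2 + 20.306376*v + 6.718814)/(1.0*v^6 - 0.09*v^5 + 4.0827*v^4 - 0.244827*v^3 + 5.552472*v^2 - 0.166464*v + 2.515456)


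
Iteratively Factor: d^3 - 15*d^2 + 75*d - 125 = (d - 5)*(d^2 - 10*d + 25) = (d - 5)^2*(d - 5)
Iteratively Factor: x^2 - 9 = (x - 3)*(x + 3)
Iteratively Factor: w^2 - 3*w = (w - 3)*(w)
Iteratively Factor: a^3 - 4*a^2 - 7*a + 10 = (a - 5)*(a^2 + a - 2) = (a - 5)*(a + 2)*(a - 1)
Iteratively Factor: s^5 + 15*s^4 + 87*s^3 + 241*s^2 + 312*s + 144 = (s + 1)*(s^4 + 14*s^3 + 73*s^2 + 168*s + 144) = (s + 1)*(s + 4)*(s^3 + 10*s^2 + 33*s + 36) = (s + 1)*(s + 4)^2*(s^2 + 6*s + 9) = (s + 1)*(s + 3)*(s + 4)^2*(s + 3)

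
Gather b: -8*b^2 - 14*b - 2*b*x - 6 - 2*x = -8*b^2 + b*(-2*x - 14) - 2*x - 6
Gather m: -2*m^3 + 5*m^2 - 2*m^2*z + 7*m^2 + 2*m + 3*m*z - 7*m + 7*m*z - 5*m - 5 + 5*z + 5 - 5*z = -2*m^3 + m^2*(12 - 2*z) + m*(10*z - 10)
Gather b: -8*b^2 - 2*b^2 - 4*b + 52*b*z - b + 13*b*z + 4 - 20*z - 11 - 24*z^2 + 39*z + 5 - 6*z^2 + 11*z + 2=-10*b^2 + b*(65*z - 5) - 30*z^2 + 30*z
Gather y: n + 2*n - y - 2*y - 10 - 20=3*n - 3*y - 30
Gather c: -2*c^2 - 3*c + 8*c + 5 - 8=-2*c^2 + 5*c - 3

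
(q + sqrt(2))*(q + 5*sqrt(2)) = q^2 + 6*sqrt(2)*q + 10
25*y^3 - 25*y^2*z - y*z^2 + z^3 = (-5*y + z)*(-y + z)*(5*y + z)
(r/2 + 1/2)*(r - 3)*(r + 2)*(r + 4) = r^4/2 + 2*r^3 - 7*r^2/2 - 17*r - 12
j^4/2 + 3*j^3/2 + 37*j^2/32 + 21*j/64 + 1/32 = (j/2 + 1/4)*(j + 1/4)^2*(j + 2)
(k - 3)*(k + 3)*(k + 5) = k^3 + 5*k^2 - 9*k - 45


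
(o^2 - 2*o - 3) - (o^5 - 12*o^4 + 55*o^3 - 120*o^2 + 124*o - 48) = -o^5 + 12*o^4 - 55*o^3 + 121*o^2 - 126*o + 45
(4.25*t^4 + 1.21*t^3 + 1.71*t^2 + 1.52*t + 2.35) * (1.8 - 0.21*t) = -0.8925*t^5 + 7.3959*t^4 + 1.8189*t^3 + 2.7588*t^2 + 2.2425*t + 4.23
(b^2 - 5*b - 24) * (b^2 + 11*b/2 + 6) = b^4 + b^3/2 - 91*b^2/2 - 162*b - 144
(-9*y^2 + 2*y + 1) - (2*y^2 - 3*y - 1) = -11*y^2 + 5*y + 2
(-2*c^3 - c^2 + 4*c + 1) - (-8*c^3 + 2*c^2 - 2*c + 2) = 6*c^3 - 3*c^2 + 6*c - 1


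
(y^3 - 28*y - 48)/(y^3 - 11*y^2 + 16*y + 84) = (y + 4)/(y - 7)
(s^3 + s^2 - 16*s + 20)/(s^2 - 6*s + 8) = (s^2 + 3*s - 10)/(s - 4)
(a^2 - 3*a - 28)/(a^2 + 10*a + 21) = (a^2 - 3*a - 28)/(a^2 + 10*a + 21)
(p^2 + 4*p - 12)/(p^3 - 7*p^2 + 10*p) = (p + 6)/(p*(p - 5))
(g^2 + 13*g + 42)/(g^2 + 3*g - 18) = (g + 7)/(g - 3)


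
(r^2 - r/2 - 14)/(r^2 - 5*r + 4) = (r + 7/2)/(r - 1)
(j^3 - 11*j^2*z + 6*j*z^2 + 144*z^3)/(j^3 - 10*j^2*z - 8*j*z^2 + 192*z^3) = (j + 3*z)/(j + 4*z)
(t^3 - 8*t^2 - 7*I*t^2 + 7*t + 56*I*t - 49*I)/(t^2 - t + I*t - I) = (t^2 - 7*t*(1 + I) + 49*I)/(t + I)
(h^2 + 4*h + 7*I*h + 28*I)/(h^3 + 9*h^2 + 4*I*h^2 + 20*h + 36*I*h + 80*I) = (h + 7*I)/(h^2 + h*(5 + 4*I) + 20*I)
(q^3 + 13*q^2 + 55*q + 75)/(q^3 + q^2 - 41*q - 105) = (q + 5)/(q - 7)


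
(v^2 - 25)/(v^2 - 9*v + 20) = (v + 5)/(v - 4)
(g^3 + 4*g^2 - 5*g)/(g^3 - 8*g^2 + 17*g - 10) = g*(g + 5)/(g^2 - 7*g + 10)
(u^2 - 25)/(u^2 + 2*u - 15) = (u - 5)/(u - 3)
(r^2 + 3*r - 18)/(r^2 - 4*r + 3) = (r + 6)/(r - 1)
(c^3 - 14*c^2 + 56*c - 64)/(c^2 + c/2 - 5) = 2*(c^2 - 12*c + 32)/(2*c + 5)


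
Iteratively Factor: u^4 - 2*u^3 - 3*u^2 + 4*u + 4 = (u + 1)*(u^3 - 3*u^2 + 4) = (u + 1)^2*(u^2 - 4*u + 4) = (u - 2)*(u + 1)^2*(u - 2)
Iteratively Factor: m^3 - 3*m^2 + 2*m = (m)*(m^2 - 3*m + 2) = m*(m - 2)*(m - 1)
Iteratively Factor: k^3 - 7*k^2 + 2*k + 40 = (k - 4)*(k^2 - 3*k - 10) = (k - 5)*(k - 4)*(k + 2)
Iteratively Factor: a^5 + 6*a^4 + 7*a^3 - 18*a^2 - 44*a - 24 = (a + 1)*(a^4 + 5*a^3 + 2*a^2 - 20*a - 24) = (a + 1)*(a + 2)*(a^3 + 3*a^2 - 4*a - 12) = (a - 2)*(a + 1)*(a + 2)*(a^2 + 5*a + 6) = (a - 2)*(a + 1)*(a + 2)*(a + 3)*(a + 2)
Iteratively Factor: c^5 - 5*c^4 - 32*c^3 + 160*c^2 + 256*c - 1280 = (c - 4)*(c^4 - c^3 - 36*c^2 + 16*c + 320) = (c - 4)*(c + 4)*(c^3 - 5*c^2 - 16*c + 80) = (c - 4)^2*(c + 4)*(c^2 - c - 20) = (c - 4)^2*(c + 4)^2*(c - 5)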